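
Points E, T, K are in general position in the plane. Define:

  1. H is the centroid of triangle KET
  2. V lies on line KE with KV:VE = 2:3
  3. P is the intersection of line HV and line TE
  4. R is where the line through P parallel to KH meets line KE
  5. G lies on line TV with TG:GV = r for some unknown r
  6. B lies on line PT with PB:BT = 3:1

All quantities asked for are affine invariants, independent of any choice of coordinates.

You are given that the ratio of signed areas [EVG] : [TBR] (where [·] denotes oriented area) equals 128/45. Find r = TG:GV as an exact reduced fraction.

r = 5/4

Set E = (0, 0), T = (1, 0), K = (0, 1); any affine frame gives the same invariant.
1. H is the centroid of triangle KET ⇒ H = (1/3, 1/3)
2. V lies on line KE with KV:VE = 2:3 ⇒ V = (0, 3/5)
3. P is the intersection of line HV and line TE ⇒ P = (3/4, 0)
4. R is where the line through P parallel to KH meets line KE ⇒ R = (0, 3/2)
5. With TG:GV = r, write λ = r/(r+1) so G = T + λ·(V−T); G is affine-linear in λ
6. B lies on line PT with PB:BT = 3:1 ⇒ B = (15/16, 0)
Every point depending on G is an affine combination of G and λ-independent points, so each such coordinate is linear in λ; the λ² term in each signed area is a multiple of (V−T)×(V−T) = 0, so 2·[EVG] and 2·[TBR] are each linear in λ. Evaluating at λ=0 and λ=1:
  2·[EVG] = 3/5·λ − 3/5,   2·[TBR] = -3/32
So [EVG]:[TBR] = (3/5·λ − 3/5) / (-3/32). Setting this equal to 128/45:
  3/5·λ − 3/5 = 128/45·(-3/32)  ⇒  λ = 5/9
Then r = λ/(1−λ) = (5/9)/(4/9) = 5/4. Check: with r = 5/4, G = (4/9, 1/3) and [EVG]:[TBR] = 128/45 as required.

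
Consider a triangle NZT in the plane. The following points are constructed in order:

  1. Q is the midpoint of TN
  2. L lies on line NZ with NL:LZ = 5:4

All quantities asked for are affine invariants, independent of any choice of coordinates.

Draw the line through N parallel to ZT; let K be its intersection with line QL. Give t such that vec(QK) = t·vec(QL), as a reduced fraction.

t = -9

Set N = (0, 0), Z = (1, 0), T = (0, 1); any affine frame gives the same invariant.
1. Q is the midpoint of TN ⇒ Q = (0, 1/2)
2. L lies on line NZ with NL:LZ = 5:4 ⇒ L = (5/9, 0)
through N parallel to ZT: direction (-1, 1); meets QL at K = (-5, 5)
K = Q + t·(L−Q) with t = -9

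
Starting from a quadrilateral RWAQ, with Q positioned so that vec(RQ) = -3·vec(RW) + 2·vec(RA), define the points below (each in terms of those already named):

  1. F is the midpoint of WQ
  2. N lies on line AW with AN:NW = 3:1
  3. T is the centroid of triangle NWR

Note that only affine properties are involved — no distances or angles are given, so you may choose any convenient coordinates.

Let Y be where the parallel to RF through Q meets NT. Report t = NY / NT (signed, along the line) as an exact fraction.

t = 6

Work in coordinates with R = (0, 0), W = (1, 0), A = (0, 1), Q = (-3, 2).
1. F is the midpoint of WQ ⇒ F = (-1, 1)
2. N lies on line AW with AN:NW = 3:1 ⇒ N = (3/4, 1/4)
3. T is the centroid of triangle NWR ⇒ T = (7/12, 1/12)
through Q parallel to RF: direction (-1, 1); meets NT at Y = (-1/4, -3/4)
Y = N + t·(T−N) with t = 6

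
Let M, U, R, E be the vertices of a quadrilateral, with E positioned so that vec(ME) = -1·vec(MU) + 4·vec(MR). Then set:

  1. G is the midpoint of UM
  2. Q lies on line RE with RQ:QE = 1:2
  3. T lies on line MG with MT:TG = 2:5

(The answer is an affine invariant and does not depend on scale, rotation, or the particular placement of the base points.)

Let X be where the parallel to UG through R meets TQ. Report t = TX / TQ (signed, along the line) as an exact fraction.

Work in coordinates with M = (0, 0), U = (1, 0), R = (0, 1), E = (-1, 4).
1. G is the midpoint of UM ⇒ G = (1/2, 0)
2. Q lies on line RE with RQ:QE = 1:2 ⇒ Q = (-1/3, 2)
3. T lies on line MG with MT:TG = 2:5 ⇒ T = (1/7, 0)
through R parallel to UG: direction (-1/2, 0); meets TQ at X = (-2/21, 1)
X = T + t·(Q−T) with t = 1/2

t = 1/2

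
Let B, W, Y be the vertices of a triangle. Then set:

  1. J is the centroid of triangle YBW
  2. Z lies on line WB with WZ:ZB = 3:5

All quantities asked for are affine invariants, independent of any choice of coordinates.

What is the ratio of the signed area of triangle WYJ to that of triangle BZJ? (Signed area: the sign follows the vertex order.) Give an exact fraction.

Work in coordinates with B = (0, 0), W = (1, 0), Y = (0, 1).
1. J is the centroid of triangle YBW ⇒ J = (1/3, 1/3)
2. Z lies on line WB with WZ:ZB = 3:5 ⇒ Z = (5/8, 0)
2·[WYJ] = 1/3, 2·[BZJ] = 5/24
[WYJ]:[BZJ] = 1/3:5/24 = 8/5

[WYJ]:[BZJ] = 8/5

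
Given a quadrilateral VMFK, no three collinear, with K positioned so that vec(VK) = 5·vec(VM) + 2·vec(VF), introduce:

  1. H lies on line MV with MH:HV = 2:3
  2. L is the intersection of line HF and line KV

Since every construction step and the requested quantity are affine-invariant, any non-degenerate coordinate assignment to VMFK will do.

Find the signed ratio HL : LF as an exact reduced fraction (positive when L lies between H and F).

HL:LF = 6/25

Set V = (0, 0), M = (1, 0), F = (0, 1), K = (5, 2); any affine frame gives the same invariant.
1. H lies on line MV with MH:HV = 2:3 ⇒ H = (3/5, 0)
2. L is the intersection of line HF and line KV ⇒ L = (15/31, 6/31)
L = H + t·(F−H) with t = 6/31, so HL:LF = t:(1−t) = 6/31:25/31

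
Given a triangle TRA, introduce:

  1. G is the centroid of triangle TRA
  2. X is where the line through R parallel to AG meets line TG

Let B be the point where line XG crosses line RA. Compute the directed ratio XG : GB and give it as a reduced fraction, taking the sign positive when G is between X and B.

XG:GB = -2

Assign T = (0, 0), R = (1, 0), A = (0, 1) — the answer is frame-independent, so this choice is without loss of generality.
1. G is the centroid of triangle TRA ⇒ G = (1/3, 1/3)
2. X is where the line through R parallel to AG meets line TG ⇒ X = (2/3, 2/3)
line XG meets RA at B = (1/2, 1/2)
G = X + t·(B−X) with t = 2, so XG:GB = 2:-1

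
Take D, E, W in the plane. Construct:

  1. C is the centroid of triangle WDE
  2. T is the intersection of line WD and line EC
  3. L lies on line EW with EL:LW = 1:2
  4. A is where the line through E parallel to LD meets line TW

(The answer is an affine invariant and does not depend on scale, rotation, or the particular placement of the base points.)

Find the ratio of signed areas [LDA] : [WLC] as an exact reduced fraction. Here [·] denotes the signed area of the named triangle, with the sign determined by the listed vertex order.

[LDA]:[WLC] = -3/2

Work in coordinates with D = (0, 0), E = (1, 0), W = (0, 1).
1. C is the centroid of triangle WDE ⇒ C = (1/3, 1/3)
2. T is the intersection of line WD and line EC ⇒ T = (0, 1/2)
3. L lies on line EW with EL:LW = 1:2 ⇒ L = (2/3, 1/3)
4. A is where the line through E parallel to LD meets line TW ⇒ A = (0, -1/2)
2·[LDA] = 1/3, 2·[WLC] = -2/9
[LDA]:[WLC] = 1/3:-2/9 = -3/2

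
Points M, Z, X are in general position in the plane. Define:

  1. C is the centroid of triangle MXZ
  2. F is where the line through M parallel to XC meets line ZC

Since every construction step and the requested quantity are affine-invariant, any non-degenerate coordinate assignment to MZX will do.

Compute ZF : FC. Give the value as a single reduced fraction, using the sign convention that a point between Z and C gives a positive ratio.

ZF:FC = -2

Choose coordinates M = (0, 0), Z = (1, 0), X = (0, 1).
1. C is the centroid of triangle MXZ ⇒ C = (1/3, 1/3)
2. F is where the line through M parallel to XC meets line ZC ⇒ F = (-1/3, 2/3)
F = Z + t·(C−Z) with t = 2, so ZF:FC = t:(1−t) = 2:-1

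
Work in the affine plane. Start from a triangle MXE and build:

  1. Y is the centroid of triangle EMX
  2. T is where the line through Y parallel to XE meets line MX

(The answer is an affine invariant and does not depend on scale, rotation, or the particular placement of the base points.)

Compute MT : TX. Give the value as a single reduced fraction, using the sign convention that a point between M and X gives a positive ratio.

Choose coordinates M = (0, 0), X = (1, 0), E = (0, 1).
1. Y is the centroid of triangle EMX ⇒ Y = (1/3, 1/3)
2. T is where the line through Y parallel to XE meets line MX ⇒ T = (2/3, 0)
T = M + t·(X−M) with t = 2/3, so MT:TX = t:(1−t) = 2/3:1/3

MT:TX = 2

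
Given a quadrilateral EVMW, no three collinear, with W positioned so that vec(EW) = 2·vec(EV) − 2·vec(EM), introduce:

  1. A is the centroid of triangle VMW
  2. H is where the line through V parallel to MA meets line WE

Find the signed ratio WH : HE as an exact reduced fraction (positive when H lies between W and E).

Assign E = (0, 0), V = (1, 0), M = (0, 1), W = (2, -2) — the answer is frame-independent, so this choice is without loss of generality.
1. A is the centroid of triangle VMW ⇒ A = (1, -1/3)
2. H is where the line through V parallel to MA meets line WE ⇒ H = (4, -4)
H = W + t·(E−W) with t = -1, so WH:HE = t:(1−t) = -1:2

WH:HE = -1/2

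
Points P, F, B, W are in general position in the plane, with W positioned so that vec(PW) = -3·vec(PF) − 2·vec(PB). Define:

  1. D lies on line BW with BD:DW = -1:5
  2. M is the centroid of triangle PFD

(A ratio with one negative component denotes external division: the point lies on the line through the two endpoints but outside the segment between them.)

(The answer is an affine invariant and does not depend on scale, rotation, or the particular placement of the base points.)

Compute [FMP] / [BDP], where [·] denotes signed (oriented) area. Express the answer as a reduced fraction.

[FMP]:[BDP] = -7/9

Choose coordinates P = (0, 0), F = (1, 0), B = (0, 1), W = (-3, -2).
1. D lies on line BW with BD:DW = -1:5 ⇒ D = (3/4, 7/4)
2. M is the centroid of triangle PFD ⇒ M = (7/12, 7/12)
2·[FMP] = 7/12, 2·[BDP] = -3/4
[FMP]:[BDP] = 7/12:-3/4 = -7/9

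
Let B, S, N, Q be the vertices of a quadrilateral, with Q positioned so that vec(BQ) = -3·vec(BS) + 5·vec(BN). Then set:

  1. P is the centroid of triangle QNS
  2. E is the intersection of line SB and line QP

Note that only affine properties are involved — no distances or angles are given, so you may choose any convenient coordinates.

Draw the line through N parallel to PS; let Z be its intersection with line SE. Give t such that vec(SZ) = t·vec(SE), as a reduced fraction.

t = 3/2

Work in coordinates with B = (0, 0), S = (1, 0), N = (0, 1), Q = (-3, 5).
1. P is the centroid of triangle QNS ⇒ P = (-2/3, 2)
2. E is the intersection of line SB and line QP ⇒ E = (8/9, 0)
through N parallel to PS: direction (5/3, -2); meets SE at Z = (5/6, 0)
Z = S + t·(E−S) with t = 3/2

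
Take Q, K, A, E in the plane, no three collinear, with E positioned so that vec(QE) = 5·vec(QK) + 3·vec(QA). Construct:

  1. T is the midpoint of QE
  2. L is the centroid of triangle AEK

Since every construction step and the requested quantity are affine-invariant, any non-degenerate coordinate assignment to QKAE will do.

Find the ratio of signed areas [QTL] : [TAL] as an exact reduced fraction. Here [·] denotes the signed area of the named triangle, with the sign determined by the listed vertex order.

[QTL]:[TAL] = 2

Set Q = (0, 0), K = (1, 0), A = (0, 1), E = (5, 3); any affine frame gives the same invariant.
1. T is the midpoint of QE ⇒ T = (5/2, 3/2)
2. L is the centroid of triangle AEK ⇒ L = (2, 4/3)
2·[QTL] = 1/3, 2·[TAL] = 1/6
[QTL]:[TAL] = 1/3:1/6 = 2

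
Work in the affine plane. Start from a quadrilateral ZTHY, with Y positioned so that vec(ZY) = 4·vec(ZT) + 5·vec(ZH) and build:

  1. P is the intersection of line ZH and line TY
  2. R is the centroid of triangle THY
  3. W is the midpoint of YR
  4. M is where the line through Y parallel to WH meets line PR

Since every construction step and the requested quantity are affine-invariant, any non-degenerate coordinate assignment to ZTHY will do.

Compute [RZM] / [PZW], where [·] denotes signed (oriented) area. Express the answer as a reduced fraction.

Choose coordinates Z = (0, 0), T = (1, 0), H = (0, 1), Y = (4, 5).
1. P is the intersection of line ZH and line TY ⇒ P = (0, -5/3)
2. R is the centroid of triangle THY ⇒ R = (5/3, 2)
3. W is the midpoint of YR ⇒ W = (17/6, 7/2)
4. M is where the line through Y parallel to WH meets line PR ⇒ M = (50/21, 25/7)
2·[RZM] = -25/21, 2·[PZW] = -85/18
[RZM]:[PZW] = -25/21:-85/18 = 30/119

[RZM]:[PZW] = 30/119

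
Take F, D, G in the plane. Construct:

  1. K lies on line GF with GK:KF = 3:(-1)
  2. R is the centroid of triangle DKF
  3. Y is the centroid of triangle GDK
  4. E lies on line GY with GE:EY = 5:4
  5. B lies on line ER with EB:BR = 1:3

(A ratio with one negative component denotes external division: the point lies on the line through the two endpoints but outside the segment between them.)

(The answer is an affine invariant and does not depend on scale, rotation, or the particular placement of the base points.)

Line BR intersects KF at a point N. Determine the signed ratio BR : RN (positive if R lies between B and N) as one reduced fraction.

Choose coordinates F = (0, 0), D = (1, 0), G = (0, 1).
1. K lies on line GF with GK:KF = 3:(-1) ⇒ K = (0, -1/2)
2. R is the centroid of triangle DKF ⇒ R = (1/3, -1/6)
3. Y is the centroid of triangle GDK ⇒ Y = (1/3, 1/6)
4. E lies on line GY with GE:EY = 5:4 ⇒ E = (5/27, 29/54)
5. B lies on line ER with EB:BR = 1:3 ⇒ B = (2/9, 13/36)
line BR meets KF at N = (0, 17/12)
R = B + t·(N−B) with t = -1/2, so BR:RN = -1/2:3/2

BR:RN = -1/3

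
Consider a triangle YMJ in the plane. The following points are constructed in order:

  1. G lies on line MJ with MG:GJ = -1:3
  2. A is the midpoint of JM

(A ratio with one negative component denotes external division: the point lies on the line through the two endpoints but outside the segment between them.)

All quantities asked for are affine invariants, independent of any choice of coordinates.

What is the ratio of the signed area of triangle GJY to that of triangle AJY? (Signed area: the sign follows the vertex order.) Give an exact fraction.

Work in coordinates with Y = (0, 0), M = (1, 0), J = (0, 1).
1. G lies on line MJ with MG:GJ = -1:3 ⇒ G = (3/2, -1/2)
2. A is the midpoint of JM ⇒ A = (1/2, 1/2)
2·[GJY] = 3/2, 2·[AJY] = 1/2
[GJY]:[AJY] = 3/2:1/2 = 3

[GJY]:[AJY] = 3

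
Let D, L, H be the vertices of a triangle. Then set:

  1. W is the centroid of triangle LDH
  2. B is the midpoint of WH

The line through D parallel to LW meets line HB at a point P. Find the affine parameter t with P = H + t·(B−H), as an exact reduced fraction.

t = 4

Assign D = (0, 0), L = (1, 0), H = (0, 1) — the answer is frame-independent, so this choice is without loss of generality.
1. W is the centroid of triangle LDH ⇒ W = (1/3, 1/3)
2. B is the midpoint of WH ⇒ B = (1/6, 2/3)
through D parallel to LW: direction (-2/3, 1/3); meets HB at P = (2/3, -1/3)
P = H + t·(B−H) with t = 4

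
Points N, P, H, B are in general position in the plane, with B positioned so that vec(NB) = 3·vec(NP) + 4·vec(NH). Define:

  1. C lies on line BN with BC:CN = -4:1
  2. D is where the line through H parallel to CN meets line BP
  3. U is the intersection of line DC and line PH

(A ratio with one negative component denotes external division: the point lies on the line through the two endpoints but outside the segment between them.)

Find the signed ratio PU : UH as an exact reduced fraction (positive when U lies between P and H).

PU:UH = 56/27

Assign N = (0, 0), P = (1, 0), H = (0, 1), B = (3, 4) — the answer is frame-independent, so this choice is without loss of generality.
1. C lies on line BN with BC:CN = -4:1 ⇒ C = (-1, -4/3)
2. D is where the line through H parallel to CN meets line BP ⇒ D = (9/2, 7)
3. U is the intersection of line DC and line PH ⇒ U = (27/83, 56/83)
U = P + t·(H−P) with t = 56/83, so PU:UH = t:(1−t) = 56/83:27/83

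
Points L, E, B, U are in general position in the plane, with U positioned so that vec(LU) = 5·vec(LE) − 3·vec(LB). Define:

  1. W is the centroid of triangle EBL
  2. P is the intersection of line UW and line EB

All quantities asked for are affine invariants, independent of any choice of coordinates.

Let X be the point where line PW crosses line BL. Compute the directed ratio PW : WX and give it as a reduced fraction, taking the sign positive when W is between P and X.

PW:WX = 7/2

Choose coordinates L = (0, 0), E = (1, 0), B = (0, 1), U = (5, -3).
1. W is the centroid of triangle EBL ⇒ W = (1/3, 1/3)
2. P is the intersection of line UW and line EB ⇒ P = (3/2, -1/2)
line PW meets BL at X = (0, 4/7)
W = P + t·(X−P) with t = 7/9, so PW:WX = 7/9:2/9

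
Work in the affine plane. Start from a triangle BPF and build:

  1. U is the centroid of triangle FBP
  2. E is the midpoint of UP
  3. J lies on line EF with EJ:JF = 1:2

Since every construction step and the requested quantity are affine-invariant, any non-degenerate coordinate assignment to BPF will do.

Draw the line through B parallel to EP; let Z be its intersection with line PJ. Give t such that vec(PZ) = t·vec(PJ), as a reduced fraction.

Work in coordinates with B = (0, 0), P = (1, 0), F = (0, 1).
1. U is the centroid of triangle FBP ⇒ U = (1/3, 1/3)
2. E is the midpoint of UP ⇒ E = (2/3, 1/6)
3. J lies on line EF with EJ:JF = 1:2 ⇒ J = (4/9, 4/9)
through B parallel to EP: direction (1/3, -1/6); meets PJ at Z = (8/3, -4/3)
Z = P + t·(J−P) with t = -3

t = -3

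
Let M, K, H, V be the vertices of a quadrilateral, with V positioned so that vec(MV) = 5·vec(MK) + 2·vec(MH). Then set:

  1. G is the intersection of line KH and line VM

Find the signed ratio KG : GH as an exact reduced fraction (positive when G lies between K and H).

KG:GH = 2/5

Set M = (0, 0), K = (1, 0), H = (0, 1), V = (5, 2); any affine frame gives the same invariant.
1. G is the intersection of line KH and line VM ⇒ G = (5/7, 2/7)
G = K + t·(H−K) with t = 2/7, so KG:GH = t:(1−t) = 2/7:5/7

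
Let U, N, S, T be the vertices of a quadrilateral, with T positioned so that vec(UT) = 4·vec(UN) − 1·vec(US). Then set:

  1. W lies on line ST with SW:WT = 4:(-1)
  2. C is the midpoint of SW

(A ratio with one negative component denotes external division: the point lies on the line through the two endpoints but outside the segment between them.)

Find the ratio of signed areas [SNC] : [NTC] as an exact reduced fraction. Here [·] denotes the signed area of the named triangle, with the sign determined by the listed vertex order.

[SNC]:[NTC] = 2

Choose coordinates U = (0, 0), N = (1, 0), S = (0, 1), T = (4, -1).
1. W lies on line ST with SW:WT = 4:(-1) ⇒ W = (16/3, -5/3)
2. C is the midpoint of SW ⇒ C = (8/3, -1/3)
2·[SNC] = 4/3, 2·[NTC] = 2/3
[SNC]:[NTC] = 4/3:2/3 = 2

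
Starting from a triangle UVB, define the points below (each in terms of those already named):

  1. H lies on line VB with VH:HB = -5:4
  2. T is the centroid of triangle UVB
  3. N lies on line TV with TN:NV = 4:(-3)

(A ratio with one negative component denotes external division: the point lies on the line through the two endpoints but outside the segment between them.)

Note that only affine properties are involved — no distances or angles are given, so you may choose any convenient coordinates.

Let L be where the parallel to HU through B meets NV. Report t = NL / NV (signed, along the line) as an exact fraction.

t = 7/6

Assign U = (0, 0), V = (1, 0), B = (0, 1) — the answer is frame-independent, so this choice is without loss of generality.
1. H lies on line VB with VH:HB = -5:4 ⇒ H = (-4, 5)
2. T is the centroid of triangle UVB ⇒ T = (1/3, 1/3)
3. N lies on line TV with TN:NV = 4:(-3) ⇒ N = (3, -1)
through B parallel to HU: direction (4, -5); meets NV at L = (2/3, 1/6)
L = N + t·(V−N) with t = 7/6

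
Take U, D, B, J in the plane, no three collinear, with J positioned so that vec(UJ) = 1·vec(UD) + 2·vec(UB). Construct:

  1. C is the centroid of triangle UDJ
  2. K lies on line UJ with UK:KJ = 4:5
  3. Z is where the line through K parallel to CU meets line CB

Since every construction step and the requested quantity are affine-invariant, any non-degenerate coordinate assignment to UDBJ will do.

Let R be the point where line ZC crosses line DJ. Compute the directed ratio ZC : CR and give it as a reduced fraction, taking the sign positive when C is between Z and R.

Assign U = (0, 0), D = (1, 0), B = (0, 1), J = (1, 2) — the answer is frame-independent, so this choice is without loss of generality.
1. C is the centroid of triangle UDJ ⇒ C = (2/3, 2/3)
2. K lies on line UJ with UK:KJ = 4:5 ⇒ K = (4/9, 8/9)
3. Z is where the line through K parallel to CU meets line CB ⇒ Z = (10/27, 22/27)
line ZC meets DJ at R = (1, 1/2)
C = Z + t·(R−Z) with t = 8/17, so ZC:CR = 8/17:9/17

ZC:CR = 8/9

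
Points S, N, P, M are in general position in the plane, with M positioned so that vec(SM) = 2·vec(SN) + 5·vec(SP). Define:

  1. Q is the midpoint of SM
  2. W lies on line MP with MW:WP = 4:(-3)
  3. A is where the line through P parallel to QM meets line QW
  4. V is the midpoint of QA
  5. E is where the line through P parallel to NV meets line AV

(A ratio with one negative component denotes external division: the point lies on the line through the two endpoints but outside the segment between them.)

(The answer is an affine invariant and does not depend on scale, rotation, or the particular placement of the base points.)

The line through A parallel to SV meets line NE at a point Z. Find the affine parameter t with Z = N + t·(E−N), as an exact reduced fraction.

t = 245/149

Set S = (0, 0), N = (1, 0), P = (0, 1), M = (2, 5); any affine frame gives the same invariant.
1. Q is the midpoint of SM ⇒ Q = (1, 5/2)
2. W lies on line MP with MW:WP = 4:(-3) ⇒ W = (-6, -11)
3. A is where the line through P parallel to QM meets line QW ⇒ A = (-3/4, -7/8)
4. V is the midpoint of QA ⇒ V = (1/8, 13/16)
5. E is where the line through P parallel to NV meets line AV ⇒ E = (3/20, 241/280)
through A parallel to SV: direction (1/8, 13/16); meets NE at Z = (-237/596, 1687/1192)
Z = N + t·(E−N) with t = 245/149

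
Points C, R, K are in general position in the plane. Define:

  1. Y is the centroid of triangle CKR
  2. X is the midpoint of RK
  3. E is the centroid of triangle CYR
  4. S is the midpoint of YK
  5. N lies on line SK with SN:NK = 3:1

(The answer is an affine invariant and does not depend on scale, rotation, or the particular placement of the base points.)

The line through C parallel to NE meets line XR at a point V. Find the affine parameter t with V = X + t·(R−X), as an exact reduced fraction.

t = -3

Assign C = (0, 0), R = (1, 0), K = (0, 1) — the answer is frame-independent, so this choice is without loss of generality.
1. Y is the centroid of triangle CKR ⇒ Y = (1/3, 1/3)
2. X is the midpoint of RK ⇒ X = (1/2, 1/2)
3. E is the centroid of triangle CYR ⇒ E = (4/9, 1/9)
4. S is the midpoint of YK ⇒ S = (1/6, 2/3)
5. N lies on line SK with SN:NK = 3:1 ⇒ N = (1/24, 11/12)
through C parallel to NE: direction (29/72, -29/36); meets XR at V = (-1, 2)
V = X + t·(R−X) with t = -3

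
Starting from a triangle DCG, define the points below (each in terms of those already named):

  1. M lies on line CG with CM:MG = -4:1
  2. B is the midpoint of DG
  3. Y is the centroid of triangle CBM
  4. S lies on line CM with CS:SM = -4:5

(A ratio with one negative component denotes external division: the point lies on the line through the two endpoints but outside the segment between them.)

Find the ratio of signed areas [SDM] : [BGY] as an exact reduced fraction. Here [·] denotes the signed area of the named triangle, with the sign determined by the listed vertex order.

[SDM]:[BGY] = 60

Work in coordinates with D = (0, 0), C = (1, 0), G = (0, 1).
1. M lies on line CG with CM:MG = -4:1 ⇒ M = (-1/3, 4/3)
2. B is the midpoint of DG ⇒ B = (0, 1/2)
3. Y is the centroid of triangle CBM ⇒ Y = (2/9, 11/18)
4. S lies on line CM with CS:SM = -4:5 ⇒ S = (19/3, -16/3)
2·[SDM] = -20/3, 2·[BGY] = -1/9
[SDM]:[BGY] = -20/3:-1/9 = 60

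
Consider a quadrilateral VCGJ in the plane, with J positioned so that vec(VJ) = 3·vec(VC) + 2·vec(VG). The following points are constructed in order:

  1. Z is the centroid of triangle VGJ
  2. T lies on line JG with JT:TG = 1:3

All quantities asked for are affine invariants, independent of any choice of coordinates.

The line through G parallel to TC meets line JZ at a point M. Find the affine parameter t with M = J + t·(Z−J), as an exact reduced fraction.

t = 16/9

Work in coordinates with V = (0, 0), C = (1, 0), G = (0, 1), J = (3, 2).
1. Z is the centroid of triangle VGJ ⇒ Z = (1, 1)
2. T lies on line JG with JT:TG = 1:3 ⇒ T = (9/4, 7/4)
through G parallel to TC: direction (-5/4, -7/4); meets JZ at M = (-5/9, 2/9)
M = J + t·(Z−J) with t = 16/9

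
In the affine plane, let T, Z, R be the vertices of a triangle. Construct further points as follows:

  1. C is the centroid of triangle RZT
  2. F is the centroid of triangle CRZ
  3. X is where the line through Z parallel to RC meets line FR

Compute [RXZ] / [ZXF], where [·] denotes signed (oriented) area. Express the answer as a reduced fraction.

[RXZ]:[ZXF] = -3/2

Assign T = (0, 0), Z = (1, 0), R = (0, 1) — the answer is frame-independent, so this choice is without loss of generality.
1. C is the centroid of triangle RZT ⇒ C = (1/3, 1/3)
2. F is the centroid of triangle CRZ ⇒ F = (4/9, 4/9)
3. X is where the line through Z parallel to RC meets line FR ⇒ X = (4/3, -2/3)
2·[RXZ] = 1/3, 2·[ZXF] = -2/9
[RXZ]:[ZXF] = 1/3:-2/9 = -3/2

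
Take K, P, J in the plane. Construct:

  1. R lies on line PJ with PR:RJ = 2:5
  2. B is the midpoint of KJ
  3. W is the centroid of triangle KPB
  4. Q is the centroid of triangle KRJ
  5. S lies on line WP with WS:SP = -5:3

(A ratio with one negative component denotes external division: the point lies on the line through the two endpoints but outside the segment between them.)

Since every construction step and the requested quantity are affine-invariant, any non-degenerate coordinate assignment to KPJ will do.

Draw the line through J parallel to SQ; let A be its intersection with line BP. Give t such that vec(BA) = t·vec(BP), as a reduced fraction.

t = -74/17

Work in coordinates with K = (0, 0), P = (1, 0), J = (0, 1).
1. R lies on line PJ with PR:RJ = 2:5 ⇒ R = (5/7, 2/7)
2. B is the midpoint of KJ ⇒ B = (0, 1/2)
3. W is the centroid of triangle KPB ⇒ W = (1/3, 1/6)
4. Q is the centroid of triangle KRJ ⇒ Q = (5/21, 3/7)
5. S lies on line WP with WS:SP = -5:3 ⇒ S = (2, -1/4)
through J parallel to SQ: direction (-37/21, 19/28); meets BP at A = (-74/17, 91/34)
A = B + t·(P−B) with t = -74/17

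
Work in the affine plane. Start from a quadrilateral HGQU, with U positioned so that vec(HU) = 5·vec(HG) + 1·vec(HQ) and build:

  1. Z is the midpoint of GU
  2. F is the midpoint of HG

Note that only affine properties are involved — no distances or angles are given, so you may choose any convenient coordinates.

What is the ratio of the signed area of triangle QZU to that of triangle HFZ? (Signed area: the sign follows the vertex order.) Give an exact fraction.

[QZU]:[HFZ] = 10

Set H = (0, 0), G = (1, 0), Q = (0, 1), U = (5, 1); any affine frame gives the same invariant.
1. Z is the midpoint of GU ⇒ Z = (3, 1/2)
2. F is the midpoint of HG ⇒ F = (1/2, 0)
2·[QZU] = 5/2, 2·[HFZ] = 1/4
[QZU]:[HFZ] = 5/2:1/4 = 10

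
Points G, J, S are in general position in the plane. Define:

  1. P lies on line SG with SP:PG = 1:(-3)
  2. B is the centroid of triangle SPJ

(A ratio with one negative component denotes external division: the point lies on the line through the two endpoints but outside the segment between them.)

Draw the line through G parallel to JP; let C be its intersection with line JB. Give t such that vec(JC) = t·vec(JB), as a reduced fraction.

Assign G = (0, 0), J = (1, 0), S = (0, 1) — the answer is frame-independent, so this choice is without loss of generality.
1. P lies on line SG with SP:PG = 1:(-3) ⇒ P = (0, 3/2)
2. B is the centroid of triangle SPJ ⇒ B = (1/3, 5/6)
through G parallel to JP: direction (-1, 3/2); meets JB at C = (-5, 15/2)
C = J + t·(B−J) with t = 9

t = 9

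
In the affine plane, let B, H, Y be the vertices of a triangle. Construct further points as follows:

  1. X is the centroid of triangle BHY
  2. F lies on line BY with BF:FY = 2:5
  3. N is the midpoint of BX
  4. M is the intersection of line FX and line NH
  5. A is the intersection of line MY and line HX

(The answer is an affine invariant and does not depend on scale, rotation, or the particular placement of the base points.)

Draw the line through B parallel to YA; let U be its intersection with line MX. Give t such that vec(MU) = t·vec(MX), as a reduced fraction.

Set B = (0, 0), H = (1, 0), Y = (0, 1); any affine frame gives the same invariant.
1. X is the centroid of triangle BHY ⇒ X = (1/3, 1/3)
2. F lies on line BY with BF:FY = 2:5 ⇒ F = (0, 2/7)
3. N is the midpoint of BX ⇒ N = (1/6, 1/6)
4. M is the intersection of line FX and line NH ⇒ M = (-1/4, 1/4)
5. A is the intersection of line MY and line HX ⇒ A = (-1/7, 4/7)
through B parallel to YA: direction (-1/7, -3/7); meets MX at U = (1/10, 3/10)
U = M + t·(X−M) with t = 3/5

t = 3/5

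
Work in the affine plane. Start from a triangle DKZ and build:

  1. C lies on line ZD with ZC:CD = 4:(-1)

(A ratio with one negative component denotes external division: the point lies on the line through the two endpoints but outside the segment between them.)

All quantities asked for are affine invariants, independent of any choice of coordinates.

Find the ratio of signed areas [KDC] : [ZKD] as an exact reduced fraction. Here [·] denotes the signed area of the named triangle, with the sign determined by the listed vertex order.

[KDC]:[ZKD] = -1/3

Work in coordinates with D = (0, 0), K = (1, 0), Z = (0, 1).
1. C lies on line ZD with ZC:CD = 4:(-1) ⇒ C = (0, -1/3)
2·[KDC] = 1/3, 2·[ZKD] = -1
[KDC]:[ZKD] = 1/3:-1 = -1/3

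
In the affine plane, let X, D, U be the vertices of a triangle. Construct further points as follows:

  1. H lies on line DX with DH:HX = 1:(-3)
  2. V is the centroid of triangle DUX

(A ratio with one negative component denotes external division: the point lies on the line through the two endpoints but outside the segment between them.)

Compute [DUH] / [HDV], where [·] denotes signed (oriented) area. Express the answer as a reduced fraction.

[DUH]:[HDV] = 3

Assign X = (0, 0), D = (1, 0), U = (0, 1) — the answer is frame-independent, so this choice is without loss of generality.
1. H lies on line DX with DH:HX = 1:(-3) ⇒ H = (3/2, 0)
2. V is the centroid of triangle DUX ⇒ V = (1/3, 1/3)
2·[DUH] = -1/2, 2·[HDV] = -1/6
[DUH]:[HDV] = -1/2:-1/6 = 3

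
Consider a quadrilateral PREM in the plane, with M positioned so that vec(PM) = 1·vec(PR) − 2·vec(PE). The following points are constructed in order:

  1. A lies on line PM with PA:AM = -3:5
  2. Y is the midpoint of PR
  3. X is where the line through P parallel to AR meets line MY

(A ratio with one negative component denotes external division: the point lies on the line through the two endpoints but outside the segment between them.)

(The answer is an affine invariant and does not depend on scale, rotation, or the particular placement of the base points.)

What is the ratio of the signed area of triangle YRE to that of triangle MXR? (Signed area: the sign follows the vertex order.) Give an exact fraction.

Assign P = (0, 0), R = (1, 0), E = (0, 1), M = (1, -2) — the answer is frame-independent, so this choice is without loss of generality.
1. A lies on line PM with PA:AM = -3:5 ⇒ A = (-3/2, 3)
2. Y is the midpoint of PR ⇒ Y = (1/2, 0)
3. X is where the line through P parallel to AR meets line MY ⇒ X = (5/7, -6/7)
2·[YRE] = 1/2, 2·[MXR] = -4/7
[YRE]:[MXR] = 1/2:-4/7 = -7/8

[YRE]:[MXR] = -7/8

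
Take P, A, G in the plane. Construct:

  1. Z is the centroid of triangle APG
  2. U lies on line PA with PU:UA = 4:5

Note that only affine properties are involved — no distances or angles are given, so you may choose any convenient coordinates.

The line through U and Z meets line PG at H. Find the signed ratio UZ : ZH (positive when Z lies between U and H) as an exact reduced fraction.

Assign P = (0, 0), A = (1, 0), G = (0, 1) — the answer is frame-independent, so this choice is without loss of generality.
1. Z is the centroid of triangle APG ⇒ Z = (1/3, 1/3)
2. U lies on line PA with PU:UA = 4:5 ⇒ U = (4/9, 0)
line UZ meets PG at H = (0, 4/3)
Z = U + t·(H−U) with t = 1/4, so UZ:ZH = 1/4:3/4

UZ:ZH = 1/3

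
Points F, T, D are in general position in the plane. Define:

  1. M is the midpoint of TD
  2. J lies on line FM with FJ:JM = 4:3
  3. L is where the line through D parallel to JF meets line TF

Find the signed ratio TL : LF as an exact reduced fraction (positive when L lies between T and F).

TL:LF = -2

Work in coordinates with F = (0, 0), T = (1, 0), D = (0, 1).
1. M is the midpoint of TD ⇒ M = (1/2, 1/2)
2. J lies on line FM with FJ:JM = 4:3 ⇒ J = (2/7, 2/7)
3. L is where the line through D parallel to JF meets line TF ⇒ L = (-1, 0)
L = T + t·(F−T) with t = 2, so TL:LF = t:(1−t) = 2:-1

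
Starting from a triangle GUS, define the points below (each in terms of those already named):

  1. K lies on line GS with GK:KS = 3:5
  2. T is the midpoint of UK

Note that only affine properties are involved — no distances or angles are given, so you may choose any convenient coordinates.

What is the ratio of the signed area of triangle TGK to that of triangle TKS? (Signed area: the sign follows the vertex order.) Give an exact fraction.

[TGK]:[TKS] = 3/5

Assign G = (0, 0), U = (1, 0), S = (0, 1) — the answer is frame-independent, so this choice is without loss of generality.
1. K lies on line GS with GK:KS = 3:5 ⇒ K = (0, 3/8)
2. T is the midpoint of UK ⇒ T = (1/2, 3/16)
2·[TGK] = -3/16, 2·[TKS] = -5/16
[TGK]:[TKS] = -3/16:-5/16 = 3/5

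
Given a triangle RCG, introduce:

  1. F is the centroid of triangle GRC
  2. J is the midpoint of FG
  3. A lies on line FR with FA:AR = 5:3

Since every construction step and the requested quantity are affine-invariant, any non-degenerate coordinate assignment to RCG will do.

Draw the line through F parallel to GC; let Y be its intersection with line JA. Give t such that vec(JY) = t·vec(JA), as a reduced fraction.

Set R = (0, 0), C = (1, 0), G = (0, 1); any affine frame gives the same invariant.
1. F is the centroid of triangle GRC ⇒ F = (1/3, 1/3)
2. J is the midpoint of FG ⇒ J = (1/6, 2/3)
3. A lies on line FR with FA:AR = 5:3 ⇒ A = (1/8, 1/8)
through F parallel to GC: direction (1, -1); meets JA at Y = (13/84, 43/84)
Y = J + t·(A−J) with t = 2/7

t = 2/7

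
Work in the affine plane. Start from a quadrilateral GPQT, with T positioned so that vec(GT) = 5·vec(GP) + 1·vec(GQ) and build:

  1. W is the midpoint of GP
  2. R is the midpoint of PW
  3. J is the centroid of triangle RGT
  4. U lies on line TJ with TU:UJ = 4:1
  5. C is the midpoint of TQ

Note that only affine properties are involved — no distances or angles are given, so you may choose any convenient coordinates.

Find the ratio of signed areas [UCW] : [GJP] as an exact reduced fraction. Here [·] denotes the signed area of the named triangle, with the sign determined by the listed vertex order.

[UCW]:[GJP] = -33/10

Choose coordinates G = (0, 0), P = (1, 0), Q = (0, 1), T = (5, 1).
1. W is the midpoint of GP ⇒ W = (1/2, 0)
2. R is the midpoint of PW ⇒ R = (3/4, 0)
3. J is the centroid of triangle RGT ⇒ J = (23/12, 1/3)
4. U lies on line TJ with TU:UJ = 4:1 ⇒ U = (38/15, 7/15)
5. C is the midpoint of TQ ⇒ C = (5/2, 1)
2·[UCW] = 11/10, 2·[GJP] = -1/3
[UCW]:[GJP] = 11/10:-1/3 = -33/10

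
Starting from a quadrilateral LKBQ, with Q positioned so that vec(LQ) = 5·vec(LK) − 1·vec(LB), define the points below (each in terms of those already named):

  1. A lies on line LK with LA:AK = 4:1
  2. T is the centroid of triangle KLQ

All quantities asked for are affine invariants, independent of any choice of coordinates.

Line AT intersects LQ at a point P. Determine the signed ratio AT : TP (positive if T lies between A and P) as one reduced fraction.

AT:TP = 7/5

Choose coordinates L = (0, 0), K = (1, 0), B = (0, 1), Q = (5, -1).
1. A lies on line LK with LA:AK = 4:1 ⇒ A = (4/5, 0)
2. T is the centroid of triangle KLQ ⇒ T = (2, -1/3)
line AT meets LQ at P = (20/7, -4/7)
T = A + t·(P−A) with t = 7/12, so AT:TP = 7/12:5/12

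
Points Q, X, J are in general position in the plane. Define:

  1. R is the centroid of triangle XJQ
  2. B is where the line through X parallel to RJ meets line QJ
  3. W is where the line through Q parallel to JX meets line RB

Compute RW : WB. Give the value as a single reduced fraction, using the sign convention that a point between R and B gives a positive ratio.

Set Q = (0, 0), X = (1, 0), J = (0, 1); any affine frame gives the same invariant.
1. R is the centroid of triangle XJQ ⇒ R = (1/3, 1/3)
2. B is where the line through X parallel to RJ meets line QJ ⇒ B = (0, 2)
3. W is where the line through Q parallel to JX meets line RB ⇒ W = (1/2, -1/2)
W = R + t·(B−R) with t = -1/2, so RW:WB = t:(1−t) = -1/2:3/2

RW:WB = -1/3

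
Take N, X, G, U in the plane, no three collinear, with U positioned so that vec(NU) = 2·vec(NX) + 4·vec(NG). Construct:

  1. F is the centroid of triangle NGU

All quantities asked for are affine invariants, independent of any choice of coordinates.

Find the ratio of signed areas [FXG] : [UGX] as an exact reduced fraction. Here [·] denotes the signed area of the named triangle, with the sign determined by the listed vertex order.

[FXG]:[UGX] = -4/15

Work in coordinates with N = (0, 0), X = (1, 0), G = (0, 1), U = (2, 4).
1. F is the centroid of triangle NGU ⇒ F = (2/3, 5/3)
2·[FXG] = -4/3, 2·[UGX] = 5
[FXG]:[UGX] = -4/3:5 = -4/15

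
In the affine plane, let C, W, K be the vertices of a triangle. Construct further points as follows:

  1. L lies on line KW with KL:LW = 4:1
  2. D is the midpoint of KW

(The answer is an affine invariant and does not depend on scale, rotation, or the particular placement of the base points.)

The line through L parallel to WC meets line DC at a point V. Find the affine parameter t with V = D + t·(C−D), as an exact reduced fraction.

t = 3/5

Work in coordinates with C = (0, 0), W = (1, 0), K = (0, 1).
1. L lies on line KW with KL:LW = 4:1 ⇒ L = (4/5, 1/5)
2. D is the midpoint of KW ⇒ D = (1/2, 1/2)
through L parallel to WC: direction (-1, 0); meets DC at V = (1/5, 1/5)
V = D + t·(C−D) with t = 3/5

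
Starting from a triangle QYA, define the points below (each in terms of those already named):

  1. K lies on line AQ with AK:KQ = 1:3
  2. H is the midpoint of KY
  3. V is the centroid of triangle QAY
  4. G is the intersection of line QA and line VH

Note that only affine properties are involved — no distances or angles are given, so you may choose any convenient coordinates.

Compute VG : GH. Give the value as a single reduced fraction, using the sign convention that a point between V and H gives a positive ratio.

VG:GH = -2/3

Assign Q = (0, 0), Y = (1, 0), A = (0, 1) — the answer is frame-independent, so this choice is without loss of generality.
1. K lies on line AQ with AK:KQ = 1:3 ⇒ K = (0, 3/4)
2. H is the midpoint of KY ⇒ H = (1/2, 3/8)
3. V is the centroid of triangle QAY ⇒ V = (1/3, 1/3)
4. G is the intersection of line QA and line VH ⇒ G = (0, 1/4)
G = V + t·(H−V) with t = -2, so VG:GH = t:(1−t) = -2:3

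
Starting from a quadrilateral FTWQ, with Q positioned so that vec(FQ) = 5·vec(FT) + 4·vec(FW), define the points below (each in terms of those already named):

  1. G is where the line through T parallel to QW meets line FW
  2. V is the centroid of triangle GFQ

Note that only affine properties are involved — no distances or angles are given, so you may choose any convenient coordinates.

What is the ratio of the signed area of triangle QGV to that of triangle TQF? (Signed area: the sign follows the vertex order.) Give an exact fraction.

Set F = (0, 0), T = (1, 0), W = (0, 1), Q = (5, 4); any affine frame gives the same invariant.
1. G is where the line through T parallel to QW meets line FW ⇒ G = (0, -3/5)
2. V is the centroid of triangle GFQ ⇒ V = (5/3, 17/15)
2·[QGV] = -1, 2·[TQF] = 4
[QGV]:[TQF] = -1:4 = -1/4

[QGV]:[TQF] = -1/4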